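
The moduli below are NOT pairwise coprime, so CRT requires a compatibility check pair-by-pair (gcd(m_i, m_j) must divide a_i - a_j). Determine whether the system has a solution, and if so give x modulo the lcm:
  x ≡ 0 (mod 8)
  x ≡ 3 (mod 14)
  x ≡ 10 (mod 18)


Moduli 8, 14, 18 are not pairwise coprime, so CRT works modulo lcm(m_i) when all pairwise compatibility conditions hold.
Pairwise compatibility: gcd(m_i, m_j) must divide a_i - a_j for every pair.
Merge one congruence at a time:
  Start: x ≡ 0 (mod 8).
  Combine with x ≡ 3 (mod 14): gcd(8, 14) = 2, and 3 - 0 = 3 is NOT divisible by 2.
    ⇒ system is inconsistent (no integer solution).

No solution (the system is inconsistent).


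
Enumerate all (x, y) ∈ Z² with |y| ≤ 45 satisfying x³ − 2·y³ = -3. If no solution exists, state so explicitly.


The equation is x³ - 2y³ = -3. For fixed y, x³ = 2·y³ − 3, so a solution requires the RHS to be a perfect cube.
Strategy: iterate y from -45 to 45, compute RHS = 2·y³ − 3, and check whether it is a (positive or negative) perfect cube.
Check small values of y:
  y = 0: RHS = -3 is not a perfect cube.
  y = 1: RHS = -1 = (-1)³ ⇒ x = -1 works.
  y = -1: RHS = -5 is not a perfect cube.
  y = 2: RHS = 13 is not a perfect cube.
  y = -2: RHS = -19 is not a perfect cube.
  y = 3: RHS = 51 is not a perfect cube.
  y = -3: RHS = -57 is not a perfect cube.
Continuing, at y = 4: RHS = 125 = (5)³ ⇒ x = 5 works.
Searching the remaining y in |y| ≤ 45 finds no further solutions.
Collected solutions: (-1, 1), (5, 4).

Solutions (with |y| ≤ 45): (-1, 1), (5, 4).


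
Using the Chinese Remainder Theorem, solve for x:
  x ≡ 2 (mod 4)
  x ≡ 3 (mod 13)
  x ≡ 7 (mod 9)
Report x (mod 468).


Moduli 4, 13, 9 are pairwise coprime; by CRT there is a unique solution modulo M = 4 · 13 · 9 = 468.
Solve pairwise, accumulating the modulus:
  Start with x ≡ 2 (mod 4).
  Combine with x ≡ 3 (mod 13): since gcd(4, 13) = 1, we get a unique residue mod 52.
    Write x = 2 + 4·t and substitute into x ≡ 3 (mod 13): 4·t ≡ 3 − 2 = 1 (mod 13).
    The inverse of 4 mod 13 is 10 (since 4·10 = 40 = 3·13 + 1), so t ≡ 10·1 = 10 ≡ 10 (mod 13).
    Then x = 2 + 4·10 = 42, valid modulo lcm(4, 13) = 52: x ≡ 42 (mod 52).
  Combine with x ≡ 7 (mod 9): since gcd(52, 9) = 1, we get a unique residue mod 468.
    Write x = 42 + 52·t and substitute into x ≡ 7 (mod 9): 52·t ≡ 7 − 42 = -35 (mod 9).
    Reduce coefficients mod 9: 7·t ≡ 1 (mod 9).
    The inverse of 7 mod 9 is 4 (since 7·4 = 28 = 3·9 + 1), so t ≡ 4·1 = 4 ≡ 4 (mod 9).
    Then x = 42 + 52·4 = 250, valid modulo lcm(52, 9) = 468: x ≡ 250 (mod 468).
Verify: 250 mod 4 = 2 ✓, 250 mod 13 = 3 ✓, 250 mod 9 = 7 ✓.

x ≡ 250 (mod 468).


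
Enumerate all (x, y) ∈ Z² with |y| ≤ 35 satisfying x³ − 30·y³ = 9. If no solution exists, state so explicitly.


The equation is x³ - 30y³ = 9. For fixed y, x³ = 30·y³ + 9, so a solution requires the RHS to be a perfect cube.
Strategy: iterate y from -35 to 35, compute RHS = 30·y³ + 9, and check whether it is a (positive or negative) perfect cube.
Check small values of y:
  y = 0: RHS = 9 is not a perfect cube.
  y = 1: RHS = 39 is not a perfect cube.
  y = -1: RHS = -21 is not a perfect cube.
  y = 2: RHS = 249 is not a perfect cube.
  y = -2: RHS = -231 is not a perfect cube.
  y = 3: RHS = 819 is not a perfect cube.
  y = -3: RHS = -801 is not a perfect cube.
Continuing the search up to |y| = 35 finds no solutions either.
No (x, y) in the scanned range satisfies the equation.

No integer solutions with |y| ≤ 35.


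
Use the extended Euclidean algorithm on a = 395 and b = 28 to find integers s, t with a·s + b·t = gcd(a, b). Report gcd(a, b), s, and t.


Euclidean algorithm on (395, 28) — divide until remainder is 0:
  395 = 14 · 28 + 3
  28 = 9 · 3 + 1
  3 = 3 · 1 + 0
gcd(395, 28) = 1.
Track Bezout coefficients alongside the remainders: start with r₀ = 395 = a·1 + b·0 (s = 1, t = 0) and r₁ = 28 = a·0 + b·1 (s = 0, t = 1); each new remainder r_{k+1} = r_{k-1} − q_k·r_k inherits s_{k+1} = s_{k-1} − q_k·s_k, t_{k+1} = t_{k-1} − q_k·t_k, so r_k = a·s_k + b·t_k at every step:
  q = 14: r = 3, s = 1 − 14·0 = 1, t = 0 − 14·1 = -14  (check: 395·1 + 28·(-14) = 3)
  q = 9: r = 1, s = 0 − 9·1 = -9, t = 1 − 9·(-14) = 127  (check: 395·(-9) + 28·127 = 1)
The row with r = 1 (the gcd) gives the Bezout coefficients s = -9, t = 127.
Result: 395 · (-9) + 28 · (127) = 1.

gcd(395, 28) = 1; s = -9, t = 127 (check: 395·(-9) + 28·127 = 1).


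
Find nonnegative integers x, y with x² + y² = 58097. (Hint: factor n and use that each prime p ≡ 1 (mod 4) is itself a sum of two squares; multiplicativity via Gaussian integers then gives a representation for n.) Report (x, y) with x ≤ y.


Step 1: Factor n = 58097 = 13 · 41 · 109.
Step 2: Check the mod-4 condition on each prime factor: 13 ≡ 1 (mod 4), exponent 1; 41 ≡ 1 (mod 4), exponent 1; 109 ≡ 1 (mod 4), exponent 1.
All primes ≡ 3 (mod 4) appear to even exponent (or don't appear), so by the two-squares theorem n IS expressible as a sum of two squares.
Step 3: Build a representation. Here n = 13 · 41 · 109 is a product of primes ≡ 1 (mod 4). Each prime p ≡ 1 (mod 4) is itself a sum of two squares; find a² by testing p − a² for a perfect square:
  13: 13 − 1² = 12, 13 − 2² = 9 = 3² ⇒ 13 = 2² + 3².
  41: 41 − 1² = 40, 41 − 2² = 37, 41 − 3² = 32, 41 − 4² = 25 = 5² ⇒ 41 = 4² + 5².
  109: 109 − 1² = 108, 109 − 2² = 105, 109 − 3² = 100 = 10² ⇒ 109 = 3² + 10².
  Combine using the Brahmagupta–Fibonacci identity (a² + b²)(c² + d²) = (ac − bd)² + (ad + bc)² = (ac + bd)² + (ad − bc)²:
  13 · 41 = 533: from (2² + 3²)(4² + 5²), take (2·4 − 3·5, 2·5 + 3·4) = (8 − 15, 10 + 12) = (-7, 22); dropping signs (only squares matter) gives (7, 22); check 7² + 22² = 49 + 484 = 533 ✓.
  533 · 109 = 58097: from (7² + 22²)(3² + 10²), take (7·3 − 22·10, 7·10 + 22·3) = (21 − 220, 70 + 66) = (-199, 136); dropping signs (only squares matter) gives (199, 136); check 199² + 136² = 39601 + 18496 = 58097 ✓.
Step 4: Order so x ≤ y and verify: 136² + 199² = 18496 + 39601 = 58097 = n. ✓

n = 58097 = 136² + 199² (one valid representation with x ≤ y).


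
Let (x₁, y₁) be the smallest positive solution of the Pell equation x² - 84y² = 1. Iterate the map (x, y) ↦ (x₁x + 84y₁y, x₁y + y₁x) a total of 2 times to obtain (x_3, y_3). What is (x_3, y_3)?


Step 1: Find the fundamental solution (x₁, y₁) of x² - 84y² = 1.
  Expand √84 as a continued fraction. a₀ = ⌊√84⌋ = 9; iterate m_{k+1} = d_k·a_k − m_k, d_{k+1} = (84 − m_{k+1}²)/d_k, a_{k+1} = ⌊(a₀ + m_{k+1})/d_{k+1}⌋ (starting m₀ = 0, d₀ = 1), with convergents p_k = a_k·p_{k-1} + p_{k-2}, q_k = a_k·q_{k-1} + q_{k-2} (p₋₁ = 1, q₋₁ = 0):
  k = 0: a₀ = 9; p₀/q₀ = 9/1; p₀² − 84·q₀² = 81 − 84 = -3.
  k = 1: m = 9, d = 3, a = ⌊(9 + 9)/3⌋ = 6; p/q = (6·9 + 1)/(6·1 + 0) = 55/6; p² − 84·q² = 3025 − 3024 = 1.
  The first convergent with p² − 84·q² = 1 gives the fundamental solution (x₁, y₁) = (55, 6).
Step 2: Apply the recurrence (x_{n+1}, y_{n+1}) = (x₁x_n + 84y₁y_n, x₁y_n + y₁x_n) repeatedly.
  From (x_1, y_1) = (55, 6): x_2 = 55·55 + 84·6·6 = 6049; y_2 = 55·6 + 6·55 = 660.
  From (x_2, y_2) = (6049, 660): x_3 = 55·6049 + 84·6·660 = 665335; y_3 = 55·660 + 6·6049 = 72594.
Step 3: Verify x_3² - 84·y_3² = 442670662225 - 442670662224 = 1 (should be 1). ✓

(x_1, y_1) = (55, 6); (x_3, y_3) = (665335, 72594).


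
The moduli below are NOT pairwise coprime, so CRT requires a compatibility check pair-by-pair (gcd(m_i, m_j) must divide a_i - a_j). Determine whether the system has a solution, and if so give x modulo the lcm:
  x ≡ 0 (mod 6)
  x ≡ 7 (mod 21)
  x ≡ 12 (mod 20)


Moduli 6, 21, 20 are not pairwise coprime, so CRT works modulo lcm(m_i) when all pairwise compatibility conditions hold.
Pairwise compatibility: gcd(m_i, m_j) must divide a_i - a_j for every pair.
Merge one congruence at a time:
  Start: x ≡ 0 (mod 6).
  Combine with x ≡ 7 (mod 21): gcd(6, 21) = 3, and 7 - 0 = 7 is NOT divisible by 3.
    ⇒ system is inconsistent (no integer solution).

No solution (the system is inconsistent).


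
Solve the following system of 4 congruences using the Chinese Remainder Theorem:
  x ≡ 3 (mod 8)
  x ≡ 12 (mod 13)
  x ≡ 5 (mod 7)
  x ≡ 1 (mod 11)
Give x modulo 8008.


Product of moduli M = 8 · 13 · 7 · 11 = 8008.
Merge one congruence at a time:
  Start: x ≡ 3 (mod 8).
  Combine with x ≡ 12 (mod 13); new modulus lcm = 104.
    Write x = 3 + 8·t and substitute into x ≡ 12 (mod 13): 8·t ≡ 12 − 3 = 9 (mod 13).
    The inverse of 8 mod 13 is 5 (since 8·5 = 40 = 3·13 + 1), so t ≡ 5·9 = 45 ≡ 6 (mod 13).
    Then x = 3 + 8·6 = 51, valid modulo lcm(8, 13) = 104: x ≡ 51 (mod 104).
  Combine with x ≡ 5 (mod 7); new modulus lcm = 728.
    Write x = 51 + 104·t and substitute into x ≡ 5 (mod 7): 104·t ≡ 5 − 51 = -46 (mod 7).
    Reduce coefficients mod 7: 6·t ≡ 3 (mod 7).
    The inverse of 6 mod 7 is 6 (since 6·6 = 36 = 5·7 + 1), so t ≡ 6·3 = 18 ≡ 4 (mod 7).
    Then x = 51 + 104·4 = 467, valid modulo lcm(104, 7) = 728: x ≡ 467 (mod 728).
  Combine with x ≡ 1 (mod 11); new modulus lcm = 8008.
    Write x = 467 + 728·t and substitute into x ≡ 1 (mod 11): 728·t ≡ 1 − 467 = -466 (mod 11).
    Reduce coefficients mod 11: 2·t ≡ 7 (mod 11).
    The inverse of 2 mod 11 is 6 (since 2·6 = 12 = 1·11 + 1), so t ≡ 6·7 = 42 ≡ 9 (mod 11).
    Then x = 467 + 728·9 = 7019, valid modulo lcm(728, 11) = 8008: x ≡ 7019 (mod 8008).
Verify against each original: 7019 mod 8 = 3, 7019 mod 13 = 12, 7019 mod 7 = 5, 7019 mod 11 = 1.

x ≡ 7019 (mod 8008).


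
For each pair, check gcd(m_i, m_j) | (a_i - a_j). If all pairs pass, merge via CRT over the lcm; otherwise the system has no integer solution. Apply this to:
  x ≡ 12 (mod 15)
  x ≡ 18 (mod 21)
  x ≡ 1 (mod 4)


Moduli 15, 21, 4 are not pairwise coprime, so CRT works modulo lcm(m_i) when all pairwise compatibility conditions hold.
Pairwise compatibility: gcd(m_i, m_j) must divide a_i - a_j for every pair.
Merge one congruence at a time:
  Start: x ≡ 12 (mod 15).
  Combine with x ≡ 18 (mod 21): gcd(15, 21) = 3; 18 - 12 = 6, which IS divisible by 3, so compatible.
    Write x = 12 + 15·t and substitute into x ≡ 18 (mod 21): 15·t ≡ 18 − 12 = 6 (mod 21).
    Divide the congruence (and modulus) by g = 3: 5·t ≡ 2 (mod 7).
    The inverse of 5 mod 7 is 3 (since 5·3 = 15 = 2·7 + 1), so t ≡ 3·2 = 6 ≡ 6 (mod 7).
    Then x = 12 + 15·6 = 102, valid modulo lcm(15, 21) = 105: x ≡ 102 (mod 105).
  Combine with x ≡ 1 (mod 4): gcd(105, 4) = 1; 1 - 102 = -101, which IS divisible by 1, so compatible.
    Write x = 102 + 105·t and substitute into x ≡ 1 (mod 4): 105·t ≡ 1 − 102 = -101 (mod 4).
    Reduce coefficients mod 4: 1·t ≡ 3 (mod 4).
    So t ≡ 3 (mod 4).
    Then x = 102 + 105·3 = 417, valid modulo lcm(105, 4) = 420: x ≡ 417 (mod 420).
Verify: 417 mod 15 = 12, 417 mod 21 = 18, 417 mod 4 = 1.

x ≡ 417 (mod 420).


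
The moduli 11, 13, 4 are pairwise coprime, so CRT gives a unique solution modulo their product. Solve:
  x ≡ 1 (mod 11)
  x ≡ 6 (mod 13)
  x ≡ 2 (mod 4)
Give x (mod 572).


Moduli 11, 13, 4 are pairwise coprime; by CRT there is a unique solution modulo M = 11 · 13 · 4 = 572.
Solve pairwise, accumulating the modulus:
  Start with x ≡ 1 (mod 11).
  Combine with x ≡ 6 (mod 13): since gcd(11, 13) = 1, we get a unique residue mod 143.
    Write x = 1 + 11·t and substitute into x ≡ 6 (mod 13): 11·t ≡ 6 − 1 = 5 (mod 13).
    The inverse of 11 mod 13 is 6 (since 11·6 = 66 = 5·13 + 1), so t ≡ 6·5 = 30 ≡ 4 (mod 13).
    Then x = 1 + 11·4 = 45, valid modulo lcm(11, 13) = 143: x ≡ 45 (mod 143).
  Combine with x ≡ 2 (mod 4): since gcd(143, 4) = 1, we get a unique residue mod 572.
    Write x = 45 + 143·t and substitute into x ≡ 2 (mod 4): 143·t ≡ 2 − 45 = -43 (mod 4).
    Reduce coefficients mod 4: 3·t ≡ 1 (mod 4).
    The inverse of 3 mod 4 is 3 (since 3·3 = 9 = 2·4 + 1), so t ≡ 3·1 = 3 ≡ 3 (mod 4).
    Then x = 45 + 143·3 = 474, valid modulo lcm(143, 4) = 572: x ≡ 474 (mod 572).
Verify: 474 mod 11 = 1 ✓, 474 mod 13 = 6 ✓, 474 mod 4 = 2 ✓.

x ≡ 474 (mod 572).


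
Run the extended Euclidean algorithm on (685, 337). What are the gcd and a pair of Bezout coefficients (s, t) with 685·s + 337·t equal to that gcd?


Euclidean algorithm on (685, 337) — divide until remainder is 0:
  685 = 2 · 337 + 11
  337 = 30 · 11 + 7
  11 = 1 · 7 + 4
  7 = 1 · 4 + 3
  4 = 1 · 3 + 1
  3 = 3 · 1 + 0
gcd(685, 337) = 1.
Track Bezout coefficients alongside the remainders: start with r₀ = 685 = a·1 + b·0 (s = 1, t = 0) and r₁ = 337 = a·0 + b·1 (s = 0, t = 1); each new remainder r_{k+1} = r_{k-1} − q_k·r_k inherits s_{k+1} = s_{k-1} − q_k·s_k, t_{k+1} = t_{k-1} − q_k·t_k, so r_k = a·s_k + b·t_k at every step:
  q = 2: r = 11, s = 1 − 2·0 = 1, t = 0 − 2·1 = -2  (check: 685·1 + 337·(-2) = 11)
  q = 30: r = 7, s = 0 − 30·1 = -30, t = 1 − 30·(-2) = 61  (check: 685·(-30) + 337·61 = 7)
  q = 1: r = 4, s = 1 − 1·(-30) = 31, t = -2 − 1·61 = -63  (check: 685·31 + 337·(-63) = 4)
  q = 1: r = 3, s = -30 − 1·31 = -61, t = 61 − 1·(-63) = 124  (check: 685·(-61) + 337·124 = 3)
  q = 1: r = 1, s = 31 − 1·(-61) = 92, t = -63 − 1·124 = -187  (check: 685·92 + 337·(-187) = 1)
The row with r = 1 (the gcd) gives the Bezout coefficients s = 92, t = -187.
Result: 685 · (92) + 337 · (-187) = 1.

gcd(685, 337) = 1; s = 92, t = -187 (check: 685·92 + 337·(-187) = 1).


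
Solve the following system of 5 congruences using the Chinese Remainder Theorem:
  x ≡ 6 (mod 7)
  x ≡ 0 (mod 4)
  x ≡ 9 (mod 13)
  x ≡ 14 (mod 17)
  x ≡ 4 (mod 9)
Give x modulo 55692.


Product of moduli M = 7 · 4 · 13 · 17 · 9 = 55692.
Merge one congruence at a time:
  Start: x ≡ 6 (mod 7).
  Combine with x ≡ 0 (mod 4); new modulus lcm = 28.
    Write x = 6 + 7·t and substitute into x ≡ 0 (mod 4): 7·t ≡ 0 − 6 = -6 (mod 4).
    Reduce coefficients mod 4: 3·t ≡ 2 (mod 4).
    The inverse of 3 mod 4 is 3 (since 3·3 = 9 = 2·4 + 1), so t ≡ 3·2 = 6 ≡ 2 (mod 4).
    Then x = 6 + 7·2 = 20, valid modulo lcm(7, 4) = 28: x ≡ 20 (mod 28).
  Combine with x ≡ 9 (mod 13); new modulus lcm = 364.
    Write x = 20 + 28·t and substitute into x ≡ 9 (mod 13): 28·t ≡ 9 − 20 = -11 (mod 13).
    Reduce coefficients mod 13: 2·t ≡ 2 (mod 13).
    The inverse of 2 mod 13 is 7 (since 2·7 = 14 = 1·13 + 1), so t ≡ 7·2 = 14 ≡ 1 (mod 13).
    Then x = 20 + 28·1 = 48, valid modulo lcm(28, 13) = 364: x ≡ 48 (mod 364).
  Combine with x ≡ 14 (mod 17); new modulus lcm = 6188.
    Write x = 48 + 364·t and substitute into x ≡ 14 (mod 17): 364·t ≡ 14 − 48 = -34 (mod 17).
    Reduce coefficients mod 17: 7·t ≡ 0 (mod 17).
    The inverse of 7 mod 17 is 5 (since 7·5 = 35 = 2·17 + 1), so t ≡ 5·0 = 0 ≡ 0 (mod 17).
    Then x = 48 + 364·0 = 48, valid modulo lcm(364, 17) = 6188: x ≡ 48 (mod 6188).
  Combine with x ≡ 4 (mod 9); new modulus lcm = 55692.
    Write x = 48 + 6188·t and substitute into x ≡ 4 (mod 9): 6188·t ≡ 4 − 48 = -44 (mod 9).
    Reduce coefficients mod 9: 5·t ≡ 1 (mod 9).
    The inverse of 5 mod 9 is 2 (since 5·2 = 10 = 1·9 + 1), so t ≡ 2·1 = 2 ≡ 2 (mod 9).
    Then x = 48 + 6188·2 = 12424, valid modulo lcm(6188, 9) = 55692: x ≡ 12424 (mod 55692).
Verify against each original: 12424 mod 7 = 6, 12424 mod 4 = 0, 12424 mod 13 = 9, 12424 mod 17 = 14, 12424 mod 9 = 4.

x ≡ 12424 (mod 55692).


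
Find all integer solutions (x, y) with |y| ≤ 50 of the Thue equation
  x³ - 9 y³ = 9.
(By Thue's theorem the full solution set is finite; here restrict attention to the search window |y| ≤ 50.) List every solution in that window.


The equation is x³ - 9y³ = 9. For fixed y, x³ = 9·y³ + 9, so a solution requires the RHS to be a perfect cube.
Strategy: iterate y from -50 to 50, compute RHS = 9·y³ + 9, and check whether it is a (positive or negative) perfect cube.
Check small values of y:
  y = 0: RHS = 9 is not a perfect cube.
  y = 1: RHS = 18 is not a perfect cube.
  y = -1: RHS = 0 = (0)³ ⇒ x = 0 works.
  y = 2: RHS = 81 is not a perfect cube.
  y = -2: RHS = -63 is not a perfect cube.
  y = 3: RHS = 252 is not a perfect cube.
  y = -3: RHS = -234 is not a perfect cube.
Continuing the search up to |y| = 50 finds no further solutions beyond those listed.
Collected solutions: (0, -1).

Solutions (with |y| ≤ 50): (0, -1).


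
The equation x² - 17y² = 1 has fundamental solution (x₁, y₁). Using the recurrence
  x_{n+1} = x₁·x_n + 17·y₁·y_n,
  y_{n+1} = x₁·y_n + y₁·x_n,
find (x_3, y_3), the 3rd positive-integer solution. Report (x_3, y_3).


Step 1: Find the fundamental solution (x₁, y₁) of x² - 17y² = 1.
  Expand √17 as a continued fraction. a₀ = ⌊√17⌋ = 4; iterate m_{k+1} = d_k·a_k − m_k, d_{k+1} = (17 − m_{k+1}²)/d_k, a_{k+1} = ⌊(a₀ + m_{k+1})/d_{k+1}⌋ (starting m₀ = 0, d₀ = 1), with convergents p_k = a_k·p_{k-1} + p_{k-2}, q_k = a_k·q_{k-1} + q_{k-2} (p₋₁ = 1, q₋₁ = 0):
  k = 0: a₀ = 4; p₀/q₀ = 4/1; p₀² − 17·q₀² = 16 − 17 = -1.
  k = 1: m = 4, d = 1, a = ⌊(4 + 4)/1⌋ = 8; p/q = (8·4 + 1)/(8·1 + 0) = 33/8; p² − 17·q² = 1089 − 1088 = 1.
  The first convergent with p² − 17·q² = 1 gives the fundamental solution (x₁, y₁) = (33, 8).
Step 2: Apply the recurrence (x_{n+1}, y_{n+1}) = (x₁x_n + 17y₁y_n, x₁y_n + y₁x_n) repeatedly.
  From (x_1, y_1) = (33, 8): x_2 = 33·33 + 17·8·8 = 2177; y_2 = 33·8 + 8·33 = 528.
  From (x_2, y_2) = (2177, 528): x_3 = 33·2177 + 17·8·528 = 143649; y_3 = 33·528 + 8·2177 = 34840.
Step 3: Verify x_3² - 17·y_3² = 20635035201 - 20635035200 = 1 (should be 1). ✓

(x_1, y_1) = (33, 8); (x_3, y_3) = (143649, 34840).


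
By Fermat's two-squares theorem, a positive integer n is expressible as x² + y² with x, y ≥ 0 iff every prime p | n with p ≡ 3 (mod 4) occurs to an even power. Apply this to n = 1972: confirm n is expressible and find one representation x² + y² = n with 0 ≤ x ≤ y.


Step 1: Factor n = 1972 = 2^2 · 17 · 29.
Step 2: Check the mod-4 condition on each prime factor: 2 = 2 (special); 17 ≡ 1 (mod 4), exponent 1; 29 ≡ 1 (mod 4), exponent 1.
All primes ≡ 3 (mod 4) appear to even exponent (or don't appear), so by the two-squares theorem n IS expressible as a sum of two squares.
Step 3: Build a representation. Group n = k² · m with k = 2 and m = 17 · 29 = 493 (a product of primes ≡ 1 (mod 4)); a representation of m scales to one of n via (k·x)² + (k·y)² = k²(x² + y²). Each prime p ≡ 1 (mod 4) is itself a sum of two squares; find a² by testing p − a² for a perfect square:
  17: 17 − 1² = 16 = 4² ⇒ 17 = 1² + 4².
  29: 29 − 1² = 28, 29 − 2² = 25 = 5² ⇒ 29 = 2² + 5².
  Combine using the Brahmagupta–Fibonacci identity (a² + b²)(c² + d²) = (ac − bd)² + (ad + bc)² = (ac + bd)² + (ad − bc)²:
  17 · 29 = 493: from (1² + 4²)(2² + 5²), take (1·2 − 4·5, 1·5 + 4·2) = (2 − 20, 5 + 8) = (-18, 13); dropping signs (only squares matter) gives (18, 13); check 18² + 13² = 324 + 169 = 493 ✓.
  Scale by k = 2: (2·18, 2·13) = (36, 26).
Step 4: Order so x ≤ y and verify: 26² + 36² = 676 + 1296 = 1972 = n. ✓

n = 1972 = 26² + 36² (one valid representation with x ≤ y).


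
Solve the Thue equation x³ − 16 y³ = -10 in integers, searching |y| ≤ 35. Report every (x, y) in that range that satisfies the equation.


The equation is x³ - 16y³ = -10. For fixed y, x³ = 16·y³ − 10, so a solution requires the RHS to be a perfect cube.
Strategy: iterate y from -35 to 35, compute RHS = 16·y³ − 10, and check whether it is a (positive or negative) perfect cube.
Check small values of y:
  y = 0: RHS = -10 is not a perfect cube.
  y = 1: RHS = 6 is not a perfect cube.
  y = -1: RHS = -26 is not a perfect cube.
  y = 2: RHS = 118 is not a perfect cube.
  y = -2: RHS = -138 is not a perfect cube.
  y = 3: RHS = 422 is not a perfect cube.
  y = -3: RHS = -442 is not a perfect cube.
Continuing the search up to |y| = 35 finds no solutions either.
No (x, y) in the scanned range satisfies the equation.

No integer solutions with |y| ≤ 35.


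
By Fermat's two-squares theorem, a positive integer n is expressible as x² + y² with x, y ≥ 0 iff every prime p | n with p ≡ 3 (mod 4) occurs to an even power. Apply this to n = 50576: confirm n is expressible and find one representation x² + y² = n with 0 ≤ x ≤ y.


Step 1: Factor n = 50576 = 2^4 · 29 · 109.
Step 2: Check the mod-4 condition on each prime factor: 2 = 2 (special); 29 ≡ 1 (mod 4), exponent 1; 109 ≡ 1 (mod 4), exponent 1.
All primes ≡ 3 (mod 4) appear to even exponent (or don't appear), so by the two-squares theorem n IS expressible as a sum of two squares.
Step 3: Build a representation. Group n = k² · m with k = 4 and m = 29 · 109 = 3161 (a product of primes ≡ 1 (mod 4)); a representation of m scales to one of n via (k·x)² + (k·y)² = k²(x² + y²). Each prime p ≡ 1 (mod 4) is itself a sum of two squares; find a² by testing p − a² for a perfect square:
  29: 29 − 1² = 28, 29 − 2² = 25 = 5² ⇒ 29 = 2² + 5².
  109: 109 − 1² = 108, 109 − 2² = 105, 109 − 3² = 100 = 10² ⇒ 109 = 3² + 10².
  Combine using the Brahmagupta–Fibonacci identity (a² + b²)(c² + d²) = (ac − bd)² + (ad + bc)² = (ac + bd)² + (ad − bc)²:
  29 · 109 = 3161: from (2² + 5²)(3² + 10²), take (2·3 − 5·10, 2·10 + 5·3) = (6 − 50, 20 + 15) = (-44, 35); dropping signs (only squares matter) gives (44, 35); check 44² + 35² = 1936 + 1225 = 3161 ✓.
  Scale by k = 4: (4·44, 4·35) = (176, 140).
Step 4: Order so x ≤ y and verify: 140² + 176² = 19600 + 30976 = 50576 = n. ✓

n = 50576 = 140² + 176² (one valid representation with x ≤ y).


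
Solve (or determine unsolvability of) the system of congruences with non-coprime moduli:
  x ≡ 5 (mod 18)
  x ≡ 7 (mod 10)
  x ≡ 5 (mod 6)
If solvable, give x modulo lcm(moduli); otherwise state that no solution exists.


Moduli 18, 10, 6 are not pairwise coprime, so CRT works modulo lcm(m_i) when all pairwise compatibility conditions hold.
Pairwise compatibility: gcd(m_i, m_j) must divide a_i - a_j for every pair.
Merge one congruence at a time:
  Start: x ≡ 5 (mod 18).
  Combine with x ≡ 7 (mod 10): gcd(18, 10) = 2; 7 - 5 = 2, which IS divisible by 2, so compatible.
    Write x = 5 + 18·t and substitute into x ≡ 7 (mod 10): 18·t ≡ 7 − 5 = 2 (mod 10).
    Divide the congruence (and modulus) by g = 2: 9·t ≡ 1 (mod 5).
    Reduce coefficients mod 5: 4·t ≡ 1 (mod 5).
    The inverse of 4 mod 5 is 4 (since 4·4 = 16 = 3·5 + 1), so t ≡ 4·1 = 4 ≡ 4 (mod 5).
    Then x = 5 + 18·4 = 77, valid modulo lcm(18, 10) = 90: x ≡ 77 (mod 90).
  Combine with x ≡ 5 (mod 6): gcd(90, 6) = 6; 5 - 77 = -72, which IS divisible by 6, so compatible.
    Write x = 77 + 90·t and substitute into x ≡ 5 (mod 6): 90·t ≡ 5 − 77 = -72 (mod 6).
    Divide the congruence (and modulus) by g = 6: 15·t ≡ -12 (mod 1).
    Modulo 1 every t works; take t = 0.
    Then x = 77 + 90·0 = 77, valid modulo lcm(90, 6) = 90: x ≡ 77 (mod 90).
Verify: 77 mod 18 = 5, 77 mod 10 = 7, 77 mod 6 = 5.

x ≡ 77 (mod 90).


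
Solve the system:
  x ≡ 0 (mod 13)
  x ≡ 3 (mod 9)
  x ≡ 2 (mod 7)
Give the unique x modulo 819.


Moduli 13, 9, 7 are pairwise coprime; by CRT there is a unique solution modulo M = 13 · 9 · 7 = 819.
Solve pairwise, accumulating the modulus:
  Start with x ≡ 0 (mod 13).
  Combine with x ≡ 3 (mod 9): since gcd(13, 9) = 1, we get a unique residue mod 117.
    Write x = 0 + 13·t and substitute into x ≡ 3 (mod 9): 13·t ≡ 3 − 0 = 3 (mod 9).
    Reduce coefficients mod 9: 4·t ≡ 3 (mod 9).
    The inverse of 4 mod 9 is 7 (since 4·7 = 28 = 3·9 + 1), so t ≡ 7·3 = 21 ≡ 3 (mod 9).
    Then x = 0 + 13·3 = 39, valid modulo lcm(13, 9) = 117: x ≡ 39 (mod 117).
  Combine with x ≡ 2 (mod 7): since gcd(117, 7) = 1, we get a unique residue mod 819.
    Write x = 39 + 117·t and substitute into x ≡ 2 (mod 7): 117·t ≡ 2 − 39 = -37 (mod 7).
    Reduce coefficients mod 7: 5·t ≡ 5 (mod 7).
    The inverse of 5 mod 7 is 3 (since 5·3 = 15 = 2·7 + 1), so t ≡ 3·5 = 15 ≡ 1 (mod 7).
    Then x = 39 + 117·1 = 156, valid modulo lcm(117, 7) = 819: x ≡ 156 (mod 819).
Verify: 156 mod 13 = 0 ✓, 156 mod 9 = 3 ✓, 156 mod 7 = 2 ✓.

x ≡ 156 (mod 819).


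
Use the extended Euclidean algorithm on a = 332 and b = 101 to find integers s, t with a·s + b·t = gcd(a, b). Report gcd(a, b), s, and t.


Euclidean algorithm on (332, 101) — divide until remainder is 0:
  332 = 3 · 101 + 29
  101 = 3 · 29 + 14
  29 = 2 · 14 + 1
  14 = 14 · 1 + 0
gcd(332, 101) = 1.
Track Bezout coefficients alongside the remainders: start with r₀ = 332 = a·1 + b·0 (s = 1, t = 0) and r₁ = 101 = a·0 + b·1 (s = 0, t = 1); each new remainder r_{k+1} = r_{k-1} − q_k·r_k inherits s_{k+1} = s_{k-1} − q_k·s_k, t_{k+1} = t_{k-1} − q_k·t_k, so r_k = a·s_k + b·t_k at every step:
  q = 3: r = 29, s = 1 − 3·0 = 1, t = 0 − 3·1 = -3  (check: 332·1 + 101·(-3) = 29)
  q = 3: r = 14, s = 0 − 3·1 = -3, t = 1 − 3·(-3) = 10  (check: 332·(-3) + 101·10 = 14)
  q = 2: r = 1, s = 1 − 2·(-3) = 7, t = -3 − 2·10 = -23  (check: 332·7 + 101·(-23) = 1)
The row with r = 1 (the gcd) gives the Bezout coefficients s = 7, t = -23.
Result: 332 · (7) + 101 · (-23) = 1.

gcd(332, 101) = 1; s = 7, t = -23 (check: 332·7 + 101·(-23) = 1).


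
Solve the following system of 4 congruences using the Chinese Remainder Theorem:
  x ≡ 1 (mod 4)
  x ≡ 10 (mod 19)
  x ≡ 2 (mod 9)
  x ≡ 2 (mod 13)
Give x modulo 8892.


Product of moduli M = 4 · 19 · 9 · 13 = 8892.
Merge one congruence at a time:
  Start: x ≡ 1 (mod 4).
  Combine with x ≡ 10 (mod 19); new modulus lcm = 76.
    Write x = 1 + 4·t and substitute into x ≡ 10 (mod 19): 4·t ≡ 10 − 1 = 9 (mod 19).
    The inverse of 4 mod 19 is 5 (since 4·5 = 20 = 1·19 + 1), so t ≡ 5·9 = 45 ≡ 7 (mod 19).
    Then x = 1 + 4·7 = 29, valid modulo lcm(4, 19) = 76: x ≡ 29 (mod 76).
  Combine with x ≡ 2 (mod 9); new modulus lcm = 684.
    Write x = 29 + 76·t and substitute into x ≡ 2 (mod 9): 76·t ≡ 2 − 29 = -27 (mod 9).
    Reduce coefficients mod 9: 4·t ≡ 0 (mod 9).
    The inverse of 4 mod 9 is 7 (since 4·7 = 28 = 3·9 + 1), so t ≡ 7·0 = 0 ≡ 0 (mod 9).
    Then x = 29 + 76·0 = 29, valid modulo lcm(76, 9) = 684: x ≡ 29 (mod 684).
  Combine with x ≡ 2 (mod 13); new modulus lcm = 8892.
    Write x = 29 + 684·t and substitute into x ≡ 2 (mod 13): 684·t ≡ 2 − 29 = -27 (mod 13).
    Reduce coefficients mod 13: 8·t ≡ 12 (mod 13).
    The inverse of 8 mod 13 is 5 (since 8·5 = 40 = 3·13 + 1), so t ≡ 5·12 = 60 ≡ 8 (mod 13).
    Then x = 29 + 684·8 = 5501, valid modulo lcm(684, 13) = 8892: x ≡ 5501 (mod 8892).
Verify against each original: 5501 mod 4 = 1, 5501 mod 19 = 10, 5501 mod 9 = 2, 5501 mod 13 = 2.

x ≡ 5501 (mod 8892).


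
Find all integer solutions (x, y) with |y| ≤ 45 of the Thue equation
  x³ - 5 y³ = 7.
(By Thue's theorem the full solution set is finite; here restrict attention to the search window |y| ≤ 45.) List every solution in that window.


The equation is x³ - 5y³ = 7. For fixed y, x³ = 5·y³ + 7, so a solution requires the RHS to be a perfect cube.
Strategy: iterate y from -45 to 45, compute RHS = 5·y³ + 7, and check whether it is a (positive or negative) perfect cube.
Check small values of y:
  y = 0: RHS = 7 is not a perfect cube.
  y = 1: RHS = 12 is not a perfect cube.
  y = -1: RHS = 2 is not a perfect cube.
  y = 2: RHS = 47 is not a perfect cube.
  y = -2: RHS = -33 is not a perfect cube.
  y = 3: RHS = 142 is not a perfect cube.
  y = -3: RHS = -128 is not a perfect cube.
Continuing the search up to |y| = 45 finds no solutions either.
No (x, y) in the scanned range satisfies the equation.

No integer solutions with |y| ≤ 45.


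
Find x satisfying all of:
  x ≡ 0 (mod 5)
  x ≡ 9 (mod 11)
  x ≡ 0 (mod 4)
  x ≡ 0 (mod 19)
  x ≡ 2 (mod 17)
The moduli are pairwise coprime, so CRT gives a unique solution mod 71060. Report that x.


Product of moduli M = 5 · 11 · 4 · 19 · 17 = 71060.
Merge one congruence at a time:
  Start: x ≡ 0 (mod 5).
  Combine with x ≡ 9 (mod 11); new modulus lcm = 55.
    Write x = 0 + 5·t and substitute into x ≡ 9 (mod 11): 5·t ≡ 9 − 0 = 9 (mod 11).
    The inverse of 5 mod 11 is 9 (since 5·9 = 45 = 4·11 + 1), so t ≡ 9·9 = 81 ≡ 4 (mod 11).
    Then x = 0 + 5·4 = 20, valid modulo lcm(5, 11) = 55: x ≡ 20 (mod 55).
  Combine with x ≡ 0 (mod 4); new modulus lcm = 220.
    Write x = 20 + 55·t and substitute into x ≡ 0 (mod 4): 55·t ≡ 0 − 20 = -20 (mod 4).
    Reduce coefficients mod 4: 3·t ≡ 0 (mod 4).
    The inverse of 3 mod 4 is 3 (since 3·3 = 9 = 2·4 + 1), so t ≡ 3·0 = 0 ≡ 0 (mod 4).
    Then x = 20 + 55·0 = 20, valid modulo lcm(55, 4) = 220: x ≡ 20 (mod 220).
  Combine with x ≡ 0 (mod 19); new modulus lcm = 4180.
    Write x = 20 + 220·t and substitute into x ≡ 0 (mod 19): 220·t ≡ 0 − 20 = -20 (mod 19).
    Reduce coefficients mod 19: 11·t ≡ 18 (mod 19).
    The inverse of 11 mod 19 is 7 (since 11·7 = 77 = 4·19 + 1), so t ≡ 7·18 = 126 ≡ 12 (mod 19).
    Then x = 20 + 220·12 = 2660, valid modulo lcm(220, 19) = 4180: x ≡ 2660 (mod 4180).
  Combine with x ≡ 2 (mod 17); new modulus lcm = 71060.
    Write x = 2660 + 4180·t and substitute into x ≡ 2 (mod 17): 4180·t ≡ 2 − 2660 = -2658 (mod 17).
    Reduce coefficients mod 17: 15·t ≡ 11 (mod 17).
    The inverse of 15 mod 17 is 8 (since 15·8 = 120 = 7·17 + 1), so t ≡ 8·11 = 88 ≡ 3 (mod 17).
    Then x = 2660 + 4180·3 = 15200, valid modulo lcm(4180, 17) = 71060: x ≡ 15200 (mod 71060).
Verify against each original: 15200 mod 5 = 0, 15200 mod 11 = 9, 15200 mod 4 = 0, 15200 mod 19 = 0, 15200 mod 17 = 2.

x ≡ 15200 (mod 71060).


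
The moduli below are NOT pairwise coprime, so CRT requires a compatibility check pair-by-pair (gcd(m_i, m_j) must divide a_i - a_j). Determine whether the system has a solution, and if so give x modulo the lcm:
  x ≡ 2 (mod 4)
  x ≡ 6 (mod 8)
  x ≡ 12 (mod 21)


Moduli 4, 8, 21 are not pairwise coprime, so CRT works modulo lcm(m_i) when all pairwise compatibility conditions hold.
Pairwise compatibility: gcd(m_i, m_j) must divide a_i - a_j for every pair.
Merge one congruence at a time:
  Start: x ≡ 2 (mod 4).
  Combine with x ≡ 6 (mod 8): gcd(4, 8) = 4; 6 - 2 = 4, which IS divisible by 4, so compatible.
    Write x = 2 + 4·t and substitute into x ≡ 6 (mod 8): 4·t ≡ 6 − 2 = 4 (mod 8).
    Divide the congruence (and modulus) by g = 4: 1·t ≡ 1 (mod 2).
    So t ≡ 1 (mod 2).
    Then x = 2 + 4·1 = 6, valid modulo lcm(4, 8) = 8: x ≡ 6 (mod 8).
  Combine with x ≡ 12 (mod 21): gcd(8, 21) = 1; 12 - 6 = 6, which IS divisible by 1, so compatible.
    Write x = 6 + 8·t and substitute into x ≡ 12 (mod 21): 8·t ≡ 12 − 6 = 6 (mod 21).
    The inverse of 8 mod 21 is 8 (since 8·8 = 64 = 3·21 + 1), so t ≡ 8·6 = 48 ≡ 6 (mod 21).
    Then x = 6 + 8·6 = 54, valid modulo lcm(8, 21) = 168: x ≡ 54 (mod 168).
Verify: 54 mod 4 = 2, 54 mod 8 = 6, 54 mod 21 = 12.

x ≡ 54 (mod 168).


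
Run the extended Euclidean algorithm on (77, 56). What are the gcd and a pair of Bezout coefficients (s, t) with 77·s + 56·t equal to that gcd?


Euclidean algorithm on (77, 56) — divide until remainder is 0:
  77 = 1 · 56 + 21
  56 = 2 · 21 + 14
  21 = 1 · 14 + 7
  14 = 2 · 7 + 0
gcd(77, 56) = 7.
Track Bezout coefficients alongside the remainders: start with r₀ = 77 = a·1 + b·0 (s = 1, t = 0) and r₁ = 56 = a·0 + b·1 (s = 0, t = 1); each new remainder r_{k+1} = r_{k-1} − q_k·r_k inherits s_{k+1} = s_{k-1} − q_k·s_k, t_{k+1} = t_{k-1} − q_k·t_k, so r_k = a·s_k + b·t_k at every step:
  q = 1: r = 21, s = 1 − 1·0 = 1, t = 0 − 1·1 = -1  (check: 77·1 + 56·(-1) = 21)
  q = 2: r = 14, s = 0 − 2·1 = -2, t = 1 − 2·(-1) = 3  (check: 77·(-2) + 56·3 = 14)
  q = 1: r = 7, s = 1 − 1·(-2) = 3, t = -1 − 1·3 = -4  (check: 77·3 + 56·(-4) = 7)
The row with r = 7 (the gcd) gives the Bezout coefficients s = 3, t = -4.
Result: 77 · (3) + 56 · (-4) = 7.

gcd(77, 56) = 7; s = 3, t = -4 (check: 77·3 + 56·(-4) = 7).


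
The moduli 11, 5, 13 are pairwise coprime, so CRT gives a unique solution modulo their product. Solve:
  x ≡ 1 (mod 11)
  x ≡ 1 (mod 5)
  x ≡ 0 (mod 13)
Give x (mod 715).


Moduli 11, 5, 13 are pairwise coprime; by CRT there is a unique solution modulo M = 11 · 5 · 13 = 715.
Solve pairwise, accumulating the modulus:
  Start with x ≡ 1 (mod 11).
  Combine with x ≡ 1 (mod 5): since gcd(11, 5) = 1, we get a unique residue mod 55.
    Write x = 1 + 11·t and substitute into x ≡ 1 (mod 5): 11·t ≡ 1 − 1 = 0 (mod 5).
    Reduce coefficients mod 5: 1·t ≡ 0 (mod 5).
    So t ≡ 0 (mod 5).
    Then x = 1 + 11·0 = 1, valid modulo lcm(11, 5) = 55: x ≡ 1 (mod 55).
  Combine with x ≡ 0 (mod 13): since gcd(55, 13) = 1, we get a unique residue mod 715.
    Write x = 1 + 55·t and substitute into x ≡ 0 (mod 13): 55·t ≡ 0 − 1 = -1 (mod 13).
    Reduce coefficients mod 13: 3·t ≡ 12 (mod 13).
    The inverse of 3 mod 13 is 9 (since 3·9 = 27 = 2·13 + 1), so t ≡ 9·12 = 108 ≡ 4 (mod 13).
    Then x = 1 + 55·4 = 221, valid modulo lcm(55, 13) = 715: x ≡ 221 (mod 715).
Verify: 221 mod 11 = 1 ✓, 221 mod 5 = 1 ✓, 221 mod 13 = 0 ✓.

x ≡ 221 (mod 715).


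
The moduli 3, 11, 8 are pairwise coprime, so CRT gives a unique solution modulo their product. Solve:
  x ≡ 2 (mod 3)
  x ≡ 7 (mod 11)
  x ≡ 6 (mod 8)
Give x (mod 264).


Moduli 3, 11, 8 are pairwise coprime; by CRT there is a unique solution modulo M = 3 · 11 · 8 = 264.
Solve pairwise, accumulating the modulus:
  Start with x ≡ 2 (mod 3).
  Combine with x ≡ 7 (mod 11): since gcd(3, 11) = 1, we get a unique residue mod 33.
    Write x = 2 + 3·t and substitute into x ≡ 7 (mod 11): 3·t ≡ 7 − 2 = 5 (mod 11).
    The inverse of 3 mod 11 is 4 (since 3·4 = 12 = 1·11 + 1), so t ≡ 4·5 = 20 ≡ 9 (mod 11).
    Then x = 2 + 3·9 = 29, valid modulo lcm(3, 11) = 33: x ≡ 29 (mod 33).
  Combine with x ≡ 6 (mod 8): since gcd(33, 8) = 1, we get a unique residue mod 264.
    Write x = 29 + 33·t and substitute into x ≡ 6 (mod 8): 33·t ≡ 6 − 29 = -23 (mod 8).
    Reduce coefficients mod 8: 1·t ≡ 1 (mod 8).
    So t ≡ 1 (mod 8).
    Then x = 29 + 33·1 = 62, valid modulo lcm(33, 8) = 264: x ≡ 62 (mod 264).
Verify: 62 mod 3 = 2 ✓, 62 mod 11 = 7 ✓, 62 mod 8 = 6 ✓.

x ≡ 62 (mod 264).


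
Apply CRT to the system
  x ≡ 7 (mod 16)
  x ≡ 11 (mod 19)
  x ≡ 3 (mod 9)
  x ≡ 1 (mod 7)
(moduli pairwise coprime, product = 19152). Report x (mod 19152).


Product of moduli M = 16 · 19 · 9 · 7 = 19152.
Merge one congruence at a time:
  Start: x ≡ 7 (mod 16).
  Combine with x ≡ 11 (mod 19); new modulus lcm = 304.
    Write x = 7 + 16·t and substitute into x ≡ 11 (mod 19): 16·t ≡ 11 − 7 = 4 (mod 19).
    The inverse of 16 mod 19 is 6 (since 16·6 = 96 = 5·19 + 1), so t ≡ 6·4 = 24 ≡ 5 (mod 19).
    Then x = 7 + 16·5 = 87, valid modulo lcm(16, 19) = 304: x ≡ 87 (mod 304).
  Combine with x ≡ 3 (mod 9); new modulus lcm = 2736.
    Write x = 87 + 304·t and substitute into x ≡ 3 (mod 9): 304·t ≡ 3 − 87 = -84 (mod 9).
    Reduce coefficients mod 9: 7·t ≡ 6 (mod 9).
    The inverse of 7 mod 9 is 4 (since 7·4 = 28 = 3·9 + 1), so t ≡ 4·6 = 24 ≡ 6 (mod 9).
    Then x = 87 + 304·6 = 1911, valid modulo lcm(304, 9) = 2736: x ≡ 1911 (mod 2736).
  Combine with x ≡ 1 (mod 7); new modulus lcm = 19152.
    Write x = 1911 + 2736·t and substitute into x ≡ 1 (mod 7): 2736·t ≡ 1 − 1911 = -1910 (mod 7).
    Reduce coefficients mod 7: 6·t ≡ 1 (mod 7).
    The inverse of 6 mod 7 is 6 (since 6·6 = 36 = 5·7 + 1), so t ≡ 6·1 = 6 ≡ 6 (mod 7).
    Then x = 1911 + 2736·6 = 18327, valid modulo lcm(2736, 7) = 19152: x ≡ 18327 (mod 19152).
Verify against each original: 18327 mod 16 = 7, 18327 mod 19 = 11, 18327 mod 9 = 3, 18327 mod 7 = 1.

x ≡ 18327 (mod 19152).


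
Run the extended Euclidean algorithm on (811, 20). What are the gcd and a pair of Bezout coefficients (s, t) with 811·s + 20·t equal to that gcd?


Euclidean algorithm on (811, 20) — divide until remainder is 0:
  811 = 40 · 20 + 11
  20 = 1 · 11 + 9
  11 = 1 · 9 + 2
  9 = 4 · 2 + 1
  2 = 2 · 1 + 0
gcd(811, 20) = 1.
Track Bezout coefficients alongside the remainders: start with r₀ = 811 = a·1 + b·0 (s = 1, t = 0) and r₁ = 20 = a·0 + b·1 (s = 0, t = 1); each new remainder r_{k+1} = r_{k-1} − q_k·r_k inherits s_{k+1} = s_{k-1} − q_k·s_k, t_{k+1} = t_{k-1} − q_k·t_k, so r_k = a·s_k + b·t_k at every step:
  q = 40: r = 11, s = 1 − 40·0 = 1, t = 0 − 40·1 = -40  (check: 811·1 + 20·(-40) = 11)
  q = 1: r = 9, s = 0 − 1·1 = -1, t = 1 − 1·(-40) = 41  (check: 811·(-1) + 20·41 = 9)
  q = 1: r = 2, s = 1 − 1·(-1) = 2, t = -40 − 1·41 = -81  (check: 811·2 + 20·(-81) = 2)
  q = 4: r = 1, s = -1 − 4·2 = -9, t = 41 − 4·(-81) = 365  (check: 811·(-9) + 20·365 = 1)
The row with r = 1 (the gcd) gives the Bezout coefficients s = -9, t = 365.
Result: 811 · (-9) + 20 · (365) = 1.

gcd(811, 20) = 1; s = -9, t = 365 (check: 811·(-9) + 20·365 = 1).


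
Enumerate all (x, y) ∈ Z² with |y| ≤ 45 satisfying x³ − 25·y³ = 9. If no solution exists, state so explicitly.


The equation is x³ - 25y³ = 9. For fixed y, x³ = 25·y³ + 9, so a solution requires the RHS to be a perfect cube.
Strategy: iterate y from -45 to 45, compute RHS = 25·y³ + 9, and check whether it is a (positive or negative) perfect cube.
Check small values of y:
  y = 0: RHS = 9 is not a perfect cube.
  y = 1: RHS = 34 is not a perfect cube.
  y = -1: RHS = -16 is not a perfect cube.
  y = 2: RHS = 209 is not a perfect cube.
  y = -2: RHS = -191 is not a perfect cube.
  y = 3: RHS = 684 is not a perfect cube.
  y = -3: RHS = -666 is not a perfect cube.
Continuing the search up to |y| = 45 finds no solutions either.
No (x, y) in the scanned range satisfies the equation.

No integer solutions with |y| ≤ 45.


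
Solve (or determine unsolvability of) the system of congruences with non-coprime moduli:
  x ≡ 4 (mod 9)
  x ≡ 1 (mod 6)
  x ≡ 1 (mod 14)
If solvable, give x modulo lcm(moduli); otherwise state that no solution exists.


Moduli 9, 6, 14 are not pairwise coprime, so CRT works modulo lcm(m_i) when all pairwise compatibility conditions hold.
Pairwise compatibility: gcd(m_i, m_j) must divide a_i - a_j for every pair.
Merge one congruence at a time:
  Start: x ≡ 4 (mod 9).
  Combine with x ≡ 1 (mod 6): gcd(9, 6) = 3; 1 - 4 = -3, which IS divisible by 3, so compatible.
    Write x = 4 + 9·t and substitute into x ≡ 1 (mod 6): 9·t ≡ 1 − 4 = -3 (mod 6).
    Divide the congruence (and modulus) by g = 3: 3·t ≡ -1 (mod 2).
    Reduce coefficients mod 2: 1·t ≡ 1 (mod 2).
    So t ≡ 1 (mod 2).
    Then x = 4 + 9·1 = 13, valid modulo lcm(9, 6) = 18: x ≡ 13 (mod 18).
  Combine with x ≡ 1 (mod 14): gcd(18, 14) = 2; 1 - 13 = -12, which IS divisible by 2, so compatible.
    Write x = 13 + 18·t and substitute into x ≡ 1 (mod 14): 18·t ≡ 1 − 13 = -12 (mod 14).
    Divide the congruence (and modulus) by g = 2: 9·t ≡ -6 (mod 7).
    Reduce coefficients mod 7: 2·t ≡ 1 (mod 7).
    The inverse of 2 mod 7 is 4 (since 2·4 = 8 = 1·7 + 1), so t ≡ 4·1 = 4 ≡ 4 (mod 7).
    Then x = 13 + 18·4 = 85, valid modulo lcm(18, 14) = 126: x ≡ 85 (mod 126).
Verify: 85 mod 9 = 4, 85 mod 6 = 1, 85 mod 14 = 1.

x ≡ 85 (mod 126).


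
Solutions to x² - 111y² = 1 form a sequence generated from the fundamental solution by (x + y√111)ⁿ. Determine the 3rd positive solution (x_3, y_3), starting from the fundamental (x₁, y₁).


Step 1: Find the fundamental solution (x₁, y₁) of x² - 111y² = 1.
  Expand √111 as a continued fraction. a₀ = ⌊√111⌋ = 10; iterate m_{k+1} = d_k·a_k − m_k, d_{k+1} = (111 − m_{k+1}²)/d_k, a_{k+1} = ⌊(a₀ + m_{k+1})/d_{k+1}⌋ (starting m₀ = 0, d₀ = 1), with convergents p_k = a_k·p_{k-1} + p_{k-2}, q_k = a_k·q_{k-1} + q_{k-2} (p₋₁ = 1, q₋₁ = 0):
  k = 0: a₀ = 10; p₀/q₀ = 10/1; p₀² − 111·q₀² = 100 − 111 = -11.
  k = 1: m = 10, d = 11, a = ⌊(10 + 10)/11⌋ = 1; p/q = (1·10 + 1)/(1·1 + 0) = 11/1; p² − 111·q² = 121 − 111 = 10.
  k = 2: m = 1, d = 10, a = ⌊(10 + 1)/10⌋ = 1; p/q = (1·11 + 10)/(1·1 + 1) = 21/2; p² − 111·q² = 441 − 444 = -3.
  k = 3: m = 9, d = 3, a = ⌊(10 + 9)/3⌋ = 6; p/q = (6·21 + 11)/(6·2 + 1) = 137/13; p² − 111·q² = 18769 − 18759 = 10.
  k = 4: m = 9, d = 10, a = ⌊(10 + 9)/10⌋ = 1; p/q = (1·137 + 21)/(1·13 + 2) = 158/15; p² − 111·q² = 24964 − 24975 = -11.
  k = 5: m = 1, d = 11, a = ⌊(10 + 1)/11⌋ = 1; p/q = (1·158 + 137)/(1·15 + 13) = 295/28; p² − 111·q² = 87025 − 87024 = 1.
  The first convergent with p² − 111·q² = 1 gives the fundamental solution (x₁, y₁) = (295, 28).
Step 2: Apply the recurrence (x_{n+1}, y_{n+1}) = (x₁x_n + 111y₁y_n, x₁y_n + y₁x_n) repeatedly.
  From (x_1, y_1) = (295, 28): x_2 = 295·295 + 111·28·28 = 174049; y_2 = 295·28 + 28·295 = 16520.
  From (x_2, y_2) = (174049, 16520): x_3 = 295·174049 + 111·28·16520 = 102688615; y_3 = 295·16520 + 28·174049 = 9746772.
Step 3: Verify x_3² - 111·y_3² = 10544951650618225 - 10544951650618224 = 1 (should be 1). ✓

(x_1, y_1) = (295, 28); (x_3, y_3) = (102688615, 9746772).
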